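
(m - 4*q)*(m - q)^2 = m^3 - 6*m^2*q + 9*m*q^2 - 4*q^3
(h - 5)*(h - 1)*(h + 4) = h^3 - 2*h^2 - 19*h + 20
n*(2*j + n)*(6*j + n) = 12*j^2*n + 8*j*n^2 + n^3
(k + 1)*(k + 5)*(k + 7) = k^3 + 13*k^2 + 47*k + 35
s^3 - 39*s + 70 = (s - 5)*(s - 2)*(s + 7)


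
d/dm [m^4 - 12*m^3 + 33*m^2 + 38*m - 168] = 4*m^3 - 36*m^2 + 66*m + 38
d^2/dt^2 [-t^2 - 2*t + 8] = -2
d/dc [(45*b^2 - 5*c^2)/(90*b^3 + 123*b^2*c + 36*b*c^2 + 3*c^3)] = 5*(-369*b^4 - 276*b^3*c - 68*b^2*c^2 + c^4)/(3*(900*b^6 + 2460*b^5*c + 2401*b^4*c^2 + 1044*b^3*c^3 + 226*b^2*c^4 + 24*b*c^5 + c^6))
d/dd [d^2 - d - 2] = 2*d - 1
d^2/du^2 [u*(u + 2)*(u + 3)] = 6*u + 10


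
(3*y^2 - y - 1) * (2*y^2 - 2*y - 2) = 6*y^4 - 8*y^3 - 6*y^2 + 4*y + 2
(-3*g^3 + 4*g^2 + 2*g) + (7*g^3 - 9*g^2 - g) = 4*g^3 - 5*g^2 + g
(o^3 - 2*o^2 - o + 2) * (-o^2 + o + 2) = -o^5 + 3*o^4 + o^3 - 7*o^2 + 4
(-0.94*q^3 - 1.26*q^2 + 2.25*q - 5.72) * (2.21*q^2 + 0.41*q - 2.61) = -2.0774*q^5 - 3.17*q^4 + 6.9093*q^3 - 8.4301*q^2 - 8.2177*q + 14.9292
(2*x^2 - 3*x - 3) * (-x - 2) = -2*x^3 - x^2 + 9*x + 6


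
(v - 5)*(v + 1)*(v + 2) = v^3 - 2*v^2 - 13*v - 10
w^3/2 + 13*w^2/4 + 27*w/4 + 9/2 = (w/2 + 1)*(w + 3/2)*(w + 3)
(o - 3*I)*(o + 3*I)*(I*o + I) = I*o^3 + I*o^2 + 9*I*o + 9*I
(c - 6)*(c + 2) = c^2 - 4*c - 12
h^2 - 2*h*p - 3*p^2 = (h - 3*p)*(h + p)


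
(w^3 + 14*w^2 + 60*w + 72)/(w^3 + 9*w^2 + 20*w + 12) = (w + 6)/(w + 1)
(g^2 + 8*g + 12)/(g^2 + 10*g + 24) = (g + 2)/(g + 4)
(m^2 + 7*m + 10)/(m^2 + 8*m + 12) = (m + 5)/(m + 6)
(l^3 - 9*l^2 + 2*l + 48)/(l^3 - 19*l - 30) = (l^2 - 11*l + 24)/(l^2 - 2*l - 15)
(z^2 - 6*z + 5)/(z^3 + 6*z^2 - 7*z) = (z - 5)/(z*(z + 7))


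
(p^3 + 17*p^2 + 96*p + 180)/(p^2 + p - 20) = (p^2 + 12*p + 36)/(p - 4)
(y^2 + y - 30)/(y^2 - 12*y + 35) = (y + 6)/(y - 7)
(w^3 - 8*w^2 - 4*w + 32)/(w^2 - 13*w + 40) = (w^2 - 4)/(w - 5)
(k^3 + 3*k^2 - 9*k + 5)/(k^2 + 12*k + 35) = (k^2 - 2*k + 1)/(k + 7)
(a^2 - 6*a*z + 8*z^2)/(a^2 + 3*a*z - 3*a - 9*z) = (a^2 - 6*a*z + 8*z^2)/(a^2 + 3*a*z - 3*a - 9*z)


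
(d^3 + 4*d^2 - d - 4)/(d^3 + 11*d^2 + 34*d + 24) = (d - 1)/(d + 6)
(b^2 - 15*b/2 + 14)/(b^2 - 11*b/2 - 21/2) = (-2*b^2 + 15*b - 28)/(-2*b^2 + 11*b + 21)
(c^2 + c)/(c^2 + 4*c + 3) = c/(c + 3)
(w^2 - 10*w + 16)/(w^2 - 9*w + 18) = (w^2 - 10*w + 16)/(w^2 - 9*w + 18)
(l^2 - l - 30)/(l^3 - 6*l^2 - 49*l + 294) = (l + 5)/(l^2 - 49)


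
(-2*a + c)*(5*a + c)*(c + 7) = -10*a^2*c - 70*a^2 + 3*a*c^2 + 21*a*c + c^3 + 7*c^2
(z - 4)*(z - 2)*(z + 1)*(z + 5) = z^4 - 23*z^2 + 18*z + 40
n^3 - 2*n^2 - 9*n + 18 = (n - 3)*(n - 2)*(n + 3)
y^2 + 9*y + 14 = (y + 2)*(y + 7)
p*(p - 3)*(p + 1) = p^3 - 2*p^2 - 3*p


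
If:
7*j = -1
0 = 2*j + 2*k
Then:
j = -1/7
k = 1/7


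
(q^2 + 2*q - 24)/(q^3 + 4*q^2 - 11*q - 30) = (q^2 + 2*q - 24)/(q^3 + 4*q^2 - 11*q - 30)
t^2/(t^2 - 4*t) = t/(t - 4)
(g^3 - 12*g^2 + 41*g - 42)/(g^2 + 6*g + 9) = (g^3 - 12*g^2 + 41*g - 42)/(g^2 + 6*g + 9)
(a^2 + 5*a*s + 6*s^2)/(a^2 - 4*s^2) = (-a - 3*s)/(-a + 2*s)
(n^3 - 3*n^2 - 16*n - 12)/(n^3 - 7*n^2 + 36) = (n + 1)/(n - 3)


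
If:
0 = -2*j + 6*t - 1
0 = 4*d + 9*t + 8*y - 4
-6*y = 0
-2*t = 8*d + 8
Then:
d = -5/4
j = 5/2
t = 1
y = 0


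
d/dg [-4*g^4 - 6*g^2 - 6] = -16*g^3 - 12*g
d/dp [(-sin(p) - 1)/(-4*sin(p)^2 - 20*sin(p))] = (-2*sin(p) + cos(p)^2 - 6)*cos(p)/(4*(sin(p) + 5)^2*sin(p)^2)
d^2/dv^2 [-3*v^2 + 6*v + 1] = -6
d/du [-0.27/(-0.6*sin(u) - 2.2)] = -0.162*cos(u)/(0.6*sin(u) + 2.2)^2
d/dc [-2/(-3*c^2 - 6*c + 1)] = 12*(-c - 1)/(3*c^2 + 6*c - 1)^2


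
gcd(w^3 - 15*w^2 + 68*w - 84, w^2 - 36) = w - 6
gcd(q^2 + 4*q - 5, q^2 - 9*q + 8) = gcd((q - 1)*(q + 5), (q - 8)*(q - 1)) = q - 1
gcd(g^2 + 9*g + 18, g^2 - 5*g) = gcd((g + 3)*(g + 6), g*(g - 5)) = 1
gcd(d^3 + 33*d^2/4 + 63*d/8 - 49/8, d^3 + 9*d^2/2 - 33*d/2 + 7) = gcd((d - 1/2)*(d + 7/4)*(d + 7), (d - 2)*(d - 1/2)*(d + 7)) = d^2 + 13*d/2 - 7/2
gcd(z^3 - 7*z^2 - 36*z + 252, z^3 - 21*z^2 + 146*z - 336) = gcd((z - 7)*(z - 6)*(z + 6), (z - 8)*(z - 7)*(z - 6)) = z^2 - 13*z + 42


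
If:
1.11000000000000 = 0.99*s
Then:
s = 1.12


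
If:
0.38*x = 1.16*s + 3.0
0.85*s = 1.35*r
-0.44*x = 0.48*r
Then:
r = -1.33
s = -2.11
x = 1.45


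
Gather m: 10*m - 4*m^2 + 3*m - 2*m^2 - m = -6*m^2 + 12*m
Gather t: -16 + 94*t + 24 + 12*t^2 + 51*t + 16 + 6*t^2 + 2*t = 18*t^2 + 147*t + 24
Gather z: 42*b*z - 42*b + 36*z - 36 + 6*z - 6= -42*b + z*(42*b + 42) - 42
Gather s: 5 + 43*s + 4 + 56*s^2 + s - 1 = 56*s^2 + 44*s + 8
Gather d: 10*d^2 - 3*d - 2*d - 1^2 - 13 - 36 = 10*d^2 - 5*d - 50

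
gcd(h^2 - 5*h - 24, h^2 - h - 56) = h - 8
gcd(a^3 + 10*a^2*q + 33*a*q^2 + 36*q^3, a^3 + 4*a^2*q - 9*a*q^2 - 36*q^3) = a^2 + 7*a*q + 12*q^2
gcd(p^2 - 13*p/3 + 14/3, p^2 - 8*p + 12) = p - 2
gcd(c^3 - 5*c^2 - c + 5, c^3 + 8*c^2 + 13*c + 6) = c + 1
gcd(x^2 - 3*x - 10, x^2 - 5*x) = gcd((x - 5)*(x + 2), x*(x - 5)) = x - 5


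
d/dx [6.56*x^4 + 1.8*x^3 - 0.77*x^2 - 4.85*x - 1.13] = 26.24*x^3 + 5.4*x^2 - 1.54*x - 4.85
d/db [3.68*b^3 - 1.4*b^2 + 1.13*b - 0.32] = 11.04*b^2 - 2.8*b + 1.13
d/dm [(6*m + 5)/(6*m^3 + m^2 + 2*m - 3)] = 2*(18*m^3 + 3*m^2 + 6*m - (6*m + 5)*(9*m^2 + m + 1) - 9)/(6*m^3 + m^2 + 2*m - 3)^2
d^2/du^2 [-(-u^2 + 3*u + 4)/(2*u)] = -4/u^3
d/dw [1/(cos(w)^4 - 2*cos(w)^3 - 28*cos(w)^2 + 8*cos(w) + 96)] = (-53*cos(w) - 3*cos(2*w) + cos(3*w) + 5)*sin(w)/(cos(w)^4 - 2*cos(w)^3 - 28*cos(w)^2 + 8*cos(w) + 96)^2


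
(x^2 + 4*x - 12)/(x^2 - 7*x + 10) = (x + 6)/(x - 5)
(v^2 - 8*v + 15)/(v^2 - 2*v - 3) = (v - 5)/(v + 1)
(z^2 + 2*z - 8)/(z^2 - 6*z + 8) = (z + 4)/(z - 4)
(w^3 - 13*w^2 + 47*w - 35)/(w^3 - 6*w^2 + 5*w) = (w - 7)/w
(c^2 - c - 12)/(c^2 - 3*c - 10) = (-c^2 + c + 12)/(-c^2 + 3*c + 10)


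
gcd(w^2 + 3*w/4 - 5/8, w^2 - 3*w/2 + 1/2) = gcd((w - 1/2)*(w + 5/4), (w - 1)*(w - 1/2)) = w - 1/2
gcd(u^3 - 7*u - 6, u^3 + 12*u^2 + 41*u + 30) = u + 1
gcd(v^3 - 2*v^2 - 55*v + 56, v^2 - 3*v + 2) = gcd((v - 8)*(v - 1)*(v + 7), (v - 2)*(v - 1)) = v - 1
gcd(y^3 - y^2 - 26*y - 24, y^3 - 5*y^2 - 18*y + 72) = y^2 - 2*y - 24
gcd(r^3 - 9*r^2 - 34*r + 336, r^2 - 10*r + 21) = r - 7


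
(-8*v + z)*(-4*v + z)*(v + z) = 32*v^3 + 20*v^2*z - 11*v*z^2 + z^3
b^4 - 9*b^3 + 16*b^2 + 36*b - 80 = (b - 5)*(b - 4)*(b - 2)*(b + 2)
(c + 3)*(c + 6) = c^2 + 9*c + 18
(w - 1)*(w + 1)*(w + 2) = w^3 + 2*w^2 - w - 2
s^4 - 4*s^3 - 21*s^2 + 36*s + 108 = (s - 6)*(s - 3)*(s + 2)*(s + 3)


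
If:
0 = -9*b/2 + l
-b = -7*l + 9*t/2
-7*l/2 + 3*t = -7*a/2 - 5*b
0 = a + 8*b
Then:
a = 0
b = 0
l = 0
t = 0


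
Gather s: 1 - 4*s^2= 1 - 4*s^2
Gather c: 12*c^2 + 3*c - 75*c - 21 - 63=12*c^2 - 72*c - 84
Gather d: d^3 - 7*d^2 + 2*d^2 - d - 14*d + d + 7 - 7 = d^3 - 5*d^2 - 14*d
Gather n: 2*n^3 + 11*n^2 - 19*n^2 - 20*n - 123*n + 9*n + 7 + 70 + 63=2*n^3 - 8*n^2 - 134*n + 140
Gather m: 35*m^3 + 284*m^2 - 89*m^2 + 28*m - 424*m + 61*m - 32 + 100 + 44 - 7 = 35*m^3 + 195*m^2 - 335*m + 105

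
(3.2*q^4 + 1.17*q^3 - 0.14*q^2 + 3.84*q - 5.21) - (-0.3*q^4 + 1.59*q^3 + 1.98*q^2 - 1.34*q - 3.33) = 3.5*q^4 - 0.42*q^3 - 2.12*q^2 + 5.18*q - 1.88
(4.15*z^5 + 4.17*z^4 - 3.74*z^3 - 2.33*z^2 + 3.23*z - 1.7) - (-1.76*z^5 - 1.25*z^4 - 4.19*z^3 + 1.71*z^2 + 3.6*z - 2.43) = 5.91*z^5 + 5.42*z^4 + 0.45*z^3 - 4.04*z^2 - 0.37*z + 0.73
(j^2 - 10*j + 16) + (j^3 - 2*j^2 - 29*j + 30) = j^3 - j^2 - 39*j + 46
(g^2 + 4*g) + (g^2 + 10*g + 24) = 2*g^2 + 14*g + 24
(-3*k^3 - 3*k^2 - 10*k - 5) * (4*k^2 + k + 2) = -12*k^5 - 15*k^4 - 49*k^3 - 36*k^2 - 25*k - 10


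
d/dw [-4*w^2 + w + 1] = 1 - 8*w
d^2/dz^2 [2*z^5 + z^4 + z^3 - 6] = 2*z*(20*z^2 + 6*z + 3)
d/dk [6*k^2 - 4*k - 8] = 12*k - 4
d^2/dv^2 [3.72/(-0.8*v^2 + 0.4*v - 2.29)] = (4.7616*v^2 - 2.3808*v - 3.72*(1.6*v - 0.4)*(3.2*v - 0.8) + 13.63008)/(0.8*v^2 - 0.4*v + 2.29)^3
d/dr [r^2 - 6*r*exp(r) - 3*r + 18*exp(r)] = -6*r*exp(r) + 2*r + 12*exp(r) - 3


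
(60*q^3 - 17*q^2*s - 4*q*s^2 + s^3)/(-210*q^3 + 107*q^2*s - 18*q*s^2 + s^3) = (-12*q^2 + q*s + s^2)/(42*q^2 - 13*q*s + s^2)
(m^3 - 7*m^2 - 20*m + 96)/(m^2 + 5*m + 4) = (m^2 - 11*m + 24)/(m + 1)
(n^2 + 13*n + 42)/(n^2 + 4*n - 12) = (n + 7)/(n - 2)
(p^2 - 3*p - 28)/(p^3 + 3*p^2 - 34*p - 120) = (p - 7)/(p^2 - p - 30)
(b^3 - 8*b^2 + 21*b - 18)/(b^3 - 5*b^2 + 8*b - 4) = (b^2 - 6*b + 9)/(b^2 - 3*b + 2)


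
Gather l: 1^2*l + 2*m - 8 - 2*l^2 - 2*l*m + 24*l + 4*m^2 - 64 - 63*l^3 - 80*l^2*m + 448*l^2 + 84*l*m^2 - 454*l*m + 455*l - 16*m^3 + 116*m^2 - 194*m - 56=-63*l^3 + l^2*(446 - 80*m) + l*(84*m^2 - 456*m + 480) - 16*m^3 + 120*m^2 - 192*m - 128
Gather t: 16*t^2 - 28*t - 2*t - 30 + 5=16*t^2 - 30*t - 25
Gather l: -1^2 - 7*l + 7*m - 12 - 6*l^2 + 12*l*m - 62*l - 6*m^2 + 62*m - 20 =-6*l^2 + l*(12*m - 69) - 6*m^2 + 69*m - 33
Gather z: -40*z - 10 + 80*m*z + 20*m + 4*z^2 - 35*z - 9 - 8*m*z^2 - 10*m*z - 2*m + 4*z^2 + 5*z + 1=18*m + z^2*(8 - 8*m) + z*(70*m - 70) - 18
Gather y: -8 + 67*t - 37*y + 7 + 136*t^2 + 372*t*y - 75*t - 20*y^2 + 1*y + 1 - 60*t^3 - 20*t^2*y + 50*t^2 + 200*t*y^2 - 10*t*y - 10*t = -60*t^3 + 186*t^2 - 18*t + y^2*(200*t - 20) + y*(-20*t^2 + 362*t - 36)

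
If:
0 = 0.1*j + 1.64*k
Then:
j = -16.4*k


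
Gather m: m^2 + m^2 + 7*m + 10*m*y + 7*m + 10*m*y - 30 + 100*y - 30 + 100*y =2*m^2 + m*(20*y + 14) + 200*y - 60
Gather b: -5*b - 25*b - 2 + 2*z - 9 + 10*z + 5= -30*b + 12*z - 6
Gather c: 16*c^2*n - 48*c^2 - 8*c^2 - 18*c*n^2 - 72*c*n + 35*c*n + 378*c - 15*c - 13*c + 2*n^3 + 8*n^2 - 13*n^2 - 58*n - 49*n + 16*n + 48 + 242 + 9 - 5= c^2*(16*n - 56) + c*(-18*n^2 - 37*n + 350) + 2*n^3 - 5*n^2 - 91*n + 294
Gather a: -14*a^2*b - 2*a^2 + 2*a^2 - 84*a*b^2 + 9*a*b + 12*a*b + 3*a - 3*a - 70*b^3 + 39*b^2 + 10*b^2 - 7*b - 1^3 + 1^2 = -14*a^2*b + a*(-84*b^2 + 21*b) - 70*b^3 + 49*b^2 - 7*b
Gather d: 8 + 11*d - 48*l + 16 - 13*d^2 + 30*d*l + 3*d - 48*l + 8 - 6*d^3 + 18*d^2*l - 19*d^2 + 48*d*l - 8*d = -6*d^3 + d^2*(18*l - 32) + d*(78*l + 6) - 96*l + 32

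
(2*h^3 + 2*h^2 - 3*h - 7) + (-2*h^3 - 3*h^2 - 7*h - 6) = -h^2 - 10*h - 13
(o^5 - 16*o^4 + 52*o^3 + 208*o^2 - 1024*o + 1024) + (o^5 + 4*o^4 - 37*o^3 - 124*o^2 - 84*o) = 2*o^5 - 12*o^4 + 15*o^3 + 84*o^2 - 1108*o + 1024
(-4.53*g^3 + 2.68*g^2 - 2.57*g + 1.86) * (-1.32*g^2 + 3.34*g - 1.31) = 5.9796*g^5 - 18.6678*g^4 + 18.2779*g^3 - 14.5498*g^2 + 9.5791*g - 2.4366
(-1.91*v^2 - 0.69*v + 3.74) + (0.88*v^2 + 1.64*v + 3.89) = -1.03*v^2 + 0.95*v + 7.63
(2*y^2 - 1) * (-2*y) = -4*y^3 + 2*y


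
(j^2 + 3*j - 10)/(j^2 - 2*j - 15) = (-j^2 - 3*j + 10)/(-j^2 + 2*j + 15)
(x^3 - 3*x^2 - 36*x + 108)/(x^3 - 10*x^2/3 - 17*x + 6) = 3*(x^2 + 3*x - 18)/(3*x^2 + 8*x - 3)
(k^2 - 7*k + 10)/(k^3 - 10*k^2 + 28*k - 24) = (k - 5)/(k^2 - 8*k + 12)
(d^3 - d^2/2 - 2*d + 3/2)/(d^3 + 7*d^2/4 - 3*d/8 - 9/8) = 4*(d^2 - 2*d + 1)/(4*d^2 + d - 3)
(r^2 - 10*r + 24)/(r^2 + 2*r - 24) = (r - 6)/(r + 6)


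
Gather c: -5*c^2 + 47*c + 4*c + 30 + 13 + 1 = -5*c^2 + 51*c + 44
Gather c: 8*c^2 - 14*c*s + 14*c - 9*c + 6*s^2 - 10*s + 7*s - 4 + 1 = 8*c^2 + c*(5 - 14*s) + 6*s^2 - 3*s - 3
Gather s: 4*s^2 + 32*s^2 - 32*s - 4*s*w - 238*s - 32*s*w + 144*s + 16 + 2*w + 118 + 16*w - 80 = 36*s^2 + s*(-36*w - 126) + 18*w + 54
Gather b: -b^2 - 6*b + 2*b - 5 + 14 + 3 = -b^2 - 4*b + 12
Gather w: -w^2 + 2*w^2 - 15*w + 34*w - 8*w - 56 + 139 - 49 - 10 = w^2 + 11*w + 24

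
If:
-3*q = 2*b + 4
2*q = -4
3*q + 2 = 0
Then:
No Solution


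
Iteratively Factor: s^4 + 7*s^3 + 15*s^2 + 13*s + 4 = (s + 1)*(s^3 + 6*s^2 + 9*s + 4) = (s + 1)^2*(s^2 + 5*s + 4) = (s + 1)^3*(s + 4)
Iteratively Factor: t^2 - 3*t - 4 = (t + 1)*(t - 4)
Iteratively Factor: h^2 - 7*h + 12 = (h - 3)*(h - 4)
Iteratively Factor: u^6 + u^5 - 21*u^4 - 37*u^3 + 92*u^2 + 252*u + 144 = (u + 2)*(u^5 - u^4 - 19*u^3 + u^2 + 90*u + 72) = (u + 1)*(u + 2)*(u^4 - 2*u^3 - 17*u^2 + 18*u + 72) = (u - 3)*(u + 1)*(u + 2)*(u^3 + u^2 - 14*u - 24) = (u - 3)*(u + 1)*(u + 2)*(u + 3)*(u^2 - 2*u - 8) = (u - 3)*(u + 1)*(u + 2)^2*(u + 3)*(u - 4)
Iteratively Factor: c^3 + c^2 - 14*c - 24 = (c + 2)*(c^2 - c - 12) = (c + 2)*(c + 3)*(c - 4)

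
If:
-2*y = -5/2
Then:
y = 5/4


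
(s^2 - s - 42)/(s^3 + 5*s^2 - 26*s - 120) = (s - 7)/(s^2 - s - 20)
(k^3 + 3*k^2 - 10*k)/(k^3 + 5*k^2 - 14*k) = (k + 5)/(k + 7)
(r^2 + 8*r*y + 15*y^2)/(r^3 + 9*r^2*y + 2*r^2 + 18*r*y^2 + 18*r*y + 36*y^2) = (r + 5*y)/(r^2 + 6*r*y + 2*r + 12*y)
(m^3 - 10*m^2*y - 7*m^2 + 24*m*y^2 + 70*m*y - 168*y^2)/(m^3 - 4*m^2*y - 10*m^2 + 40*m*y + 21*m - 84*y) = (m - 6*y)/(m - 3)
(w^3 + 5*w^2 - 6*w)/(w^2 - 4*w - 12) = w*(-w^2 - 5*w + 6)/(-w^2 + 4*w + 12)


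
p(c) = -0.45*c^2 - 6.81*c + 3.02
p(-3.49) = 21.31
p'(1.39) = -8.06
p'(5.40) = -11.67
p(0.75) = -2.34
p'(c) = -0.9*c - 6.81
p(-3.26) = 20.44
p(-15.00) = 3.92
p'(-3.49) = -3.67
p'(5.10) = -11.40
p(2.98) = -21.27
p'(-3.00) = -4.11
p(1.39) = -7.32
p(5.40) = -46.88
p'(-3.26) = -3.88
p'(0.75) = -7.48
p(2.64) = -18.09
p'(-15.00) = 6.69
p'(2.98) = -9.49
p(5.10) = -43.42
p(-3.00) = 19.40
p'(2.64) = -9.19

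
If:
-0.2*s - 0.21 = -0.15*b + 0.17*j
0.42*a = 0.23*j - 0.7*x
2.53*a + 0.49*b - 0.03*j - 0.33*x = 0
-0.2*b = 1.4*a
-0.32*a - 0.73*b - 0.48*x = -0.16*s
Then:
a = 0.03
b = -0.21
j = -0.15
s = -1.08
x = -0.07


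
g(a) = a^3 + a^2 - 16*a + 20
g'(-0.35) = -16.33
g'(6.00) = 104.00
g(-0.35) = 25.68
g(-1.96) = 47.67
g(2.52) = 2.03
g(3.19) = 11.60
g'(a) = 3*a^2 + 2*a - 16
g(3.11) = 9.99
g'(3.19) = 20.91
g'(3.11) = 19.24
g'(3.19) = 20.91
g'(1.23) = -9.00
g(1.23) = 3.69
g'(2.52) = 8.09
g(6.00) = 176.00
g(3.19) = 11.60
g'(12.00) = 440.00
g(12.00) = 1700.00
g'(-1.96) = -8.40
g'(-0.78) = -15.73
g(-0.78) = 32.61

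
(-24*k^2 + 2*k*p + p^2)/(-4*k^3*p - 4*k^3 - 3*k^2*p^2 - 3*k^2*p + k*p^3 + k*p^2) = (6*k + p)/(k*(k*p + k + p^2 + p))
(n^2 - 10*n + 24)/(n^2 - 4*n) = (n - 6)/n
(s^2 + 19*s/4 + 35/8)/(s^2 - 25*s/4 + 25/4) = (8*s^2 + 38*s + 35)/(2*(4*s^2 - 25*s + 25))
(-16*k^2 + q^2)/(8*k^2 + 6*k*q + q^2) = (-4*k + q)/(2*k + q)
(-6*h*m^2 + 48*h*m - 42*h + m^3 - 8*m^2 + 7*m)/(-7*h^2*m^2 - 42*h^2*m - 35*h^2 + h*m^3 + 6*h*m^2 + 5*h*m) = (6*h*m^2 - 48*h*m + 42*h - m^3 + 8*m^2 - 7*m)/(h*(7*h*m^2 + 42*h*m + 35*h - m^3 - 6*m^2 - 5*m))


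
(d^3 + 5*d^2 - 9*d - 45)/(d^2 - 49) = (d^3 + 5*d^2 - 9*d - 45)/(d^2 - 49)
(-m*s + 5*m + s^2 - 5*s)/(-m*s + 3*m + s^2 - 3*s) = (s - 5)/(s - 3)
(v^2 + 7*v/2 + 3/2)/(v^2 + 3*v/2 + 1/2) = (v + 3)/(v + 1)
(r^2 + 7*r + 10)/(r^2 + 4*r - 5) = (r + 2)/(r - 1)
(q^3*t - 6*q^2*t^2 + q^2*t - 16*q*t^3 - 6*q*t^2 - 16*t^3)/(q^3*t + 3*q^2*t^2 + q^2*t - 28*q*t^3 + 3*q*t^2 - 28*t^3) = (q^2 - 6*q*t - 16*t^2)/(q^2 + 3*q*t - 28*t^2)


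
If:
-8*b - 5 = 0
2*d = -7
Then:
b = -5/8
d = -7/2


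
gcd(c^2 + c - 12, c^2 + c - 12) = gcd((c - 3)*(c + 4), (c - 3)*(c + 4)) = c^2 + c - 12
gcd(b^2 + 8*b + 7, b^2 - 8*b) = 1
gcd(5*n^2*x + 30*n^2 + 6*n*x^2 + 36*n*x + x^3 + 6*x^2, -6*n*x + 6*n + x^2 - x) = 1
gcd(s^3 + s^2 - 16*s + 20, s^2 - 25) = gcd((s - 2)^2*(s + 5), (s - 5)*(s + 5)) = s + 5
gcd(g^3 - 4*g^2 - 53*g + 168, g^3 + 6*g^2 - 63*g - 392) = g^2 - g - 56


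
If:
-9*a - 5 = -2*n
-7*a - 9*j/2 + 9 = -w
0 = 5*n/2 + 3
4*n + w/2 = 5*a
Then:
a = -37/45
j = 484/135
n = -6/5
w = 62/45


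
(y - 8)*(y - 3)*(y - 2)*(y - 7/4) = y^4 - 59*y^3/4 + 275*y^2/4 - 257*y/2 + 84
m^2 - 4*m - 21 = (m - 7)*(m + 3)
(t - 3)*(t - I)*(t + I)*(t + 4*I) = t^4 - 3*t^3 + 4*I*t^3 + t^2 - 12*I*t^2 - 3*t + 4*I*t - 12*I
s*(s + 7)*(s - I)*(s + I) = s^4 + 7*s^3 + s^2 + 7*s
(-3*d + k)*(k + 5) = -3*d*k - 15*d + k^2 + 5*k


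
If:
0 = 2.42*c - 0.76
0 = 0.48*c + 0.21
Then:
No Solution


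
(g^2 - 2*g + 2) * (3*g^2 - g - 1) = 3*g^4 - 7*g^3 + 7*g^2 - 2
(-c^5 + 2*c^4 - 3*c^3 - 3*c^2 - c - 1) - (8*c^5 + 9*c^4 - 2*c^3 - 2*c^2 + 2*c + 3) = -9*c^5 - 7*c^4 - c^3 - c^2 - 3*c - 4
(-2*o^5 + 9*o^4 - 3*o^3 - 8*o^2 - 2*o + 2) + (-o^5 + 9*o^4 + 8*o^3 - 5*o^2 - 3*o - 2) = -3*o^5 + 18*o^4 + 5*o^3 - 13*o^2 - 5*o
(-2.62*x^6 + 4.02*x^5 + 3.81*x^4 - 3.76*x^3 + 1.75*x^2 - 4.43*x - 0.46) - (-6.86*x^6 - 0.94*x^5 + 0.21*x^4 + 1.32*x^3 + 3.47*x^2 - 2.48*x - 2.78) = 4.24*x^6 + 4.96*x^5 + 3.6*x^4 - 5.08*x^3 - 1.72*x^2 - 1.95*x + 2.32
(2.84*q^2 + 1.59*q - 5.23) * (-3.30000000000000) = -9.372*q^2 - 5.247*q + 17.259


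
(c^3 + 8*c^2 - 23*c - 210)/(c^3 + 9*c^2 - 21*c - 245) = (c + 6)/(c + 7)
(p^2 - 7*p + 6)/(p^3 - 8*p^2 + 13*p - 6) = 1/(p - 1)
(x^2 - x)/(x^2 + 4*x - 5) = x/(x + 5)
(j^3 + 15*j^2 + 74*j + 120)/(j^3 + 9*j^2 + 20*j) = (j + 6)/j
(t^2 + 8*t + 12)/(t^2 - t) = (t^2 + 8*t + 12)/(t*(t - 1))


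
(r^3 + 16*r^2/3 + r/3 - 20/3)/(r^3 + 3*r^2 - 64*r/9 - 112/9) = 3*(r^2 + 4*r - 5)/(3*r^2 + 5*r - 28)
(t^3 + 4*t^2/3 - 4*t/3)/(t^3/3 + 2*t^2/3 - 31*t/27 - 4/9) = 9*t*(3*t^2 + 4*t - 4)/(9*t^3 + 18*t^2 - 31*t - 12)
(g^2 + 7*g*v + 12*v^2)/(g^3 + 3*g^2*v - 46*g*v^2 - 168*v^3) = (-g - 3*v)/(-g^2 + g*v + 42*v^2)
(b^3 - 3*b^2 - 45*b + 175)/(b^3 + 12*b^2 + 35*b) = (b^2 - 10*b + 25)/(b*(b + 5))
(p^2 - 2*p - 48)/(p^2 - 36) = (p - 8)/(p - 6)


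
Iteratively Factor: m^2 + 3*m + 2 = (m + 1)*(m + 2)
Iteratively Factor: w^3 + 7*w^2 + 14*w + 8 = (w + 2)*(w^2 + 5*w + 4) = (w + 2)*(w + 4)*(w + 1)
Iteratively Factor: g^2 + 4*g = (g)*(g + 4)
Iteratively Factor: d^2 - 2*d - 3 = (d - 3)*(d + 1)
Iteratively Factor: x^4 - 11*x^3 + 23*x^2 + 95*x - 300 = (x + 3)*(x^3 - 14*x^2 + 65*x - 100) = (x - 5)*(x + 3)*(x^2 - 9*x + 20) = (x - 5)^2*(x + 3)*(x - 4)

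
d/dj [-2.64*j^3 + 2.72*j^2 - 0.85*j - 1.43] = -7.92*j^2 + 5.44*j - 0.85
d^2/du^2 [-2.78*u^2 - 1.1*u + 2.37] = -5.56000000000000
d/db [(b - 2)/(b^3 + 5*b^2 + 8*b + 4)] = (-2*b^2 + 5*b + 10)/(b^5 + 8*b^4 + 25*b^3 + 38*b^2 + 28*b + 8)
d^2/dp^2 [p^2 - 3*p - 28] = 2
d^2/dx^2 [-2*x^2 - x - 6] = -4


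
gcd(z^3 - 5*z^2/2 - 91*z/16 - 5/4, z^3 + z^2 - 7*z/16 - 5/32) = z^2 + 3*z/2 + 5/16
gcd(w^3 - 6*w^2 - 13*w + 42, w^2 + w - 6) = w^2 + w - 6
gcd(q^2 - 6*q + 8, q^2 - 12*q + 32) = q - 4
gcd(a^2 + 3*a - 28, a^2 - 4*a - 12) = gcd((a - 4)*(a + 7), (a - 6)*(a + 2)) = 1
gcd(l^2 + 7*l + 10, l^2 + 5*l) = l + 5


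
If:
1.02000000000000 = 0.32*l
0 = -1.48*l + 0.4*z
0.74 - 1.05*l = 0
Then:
No Solution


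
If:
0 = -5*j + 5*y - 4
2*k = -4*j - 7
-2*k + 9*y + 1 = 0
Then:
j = -76/65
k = -151/130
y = -24/65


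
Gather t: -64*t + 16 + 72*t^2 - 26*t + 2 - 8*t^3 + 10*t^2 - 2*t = -8*t^3 + 82*t^2 - 92*t + 18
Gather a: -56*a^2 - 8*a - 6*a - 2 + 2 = -56*a^2 - 14*a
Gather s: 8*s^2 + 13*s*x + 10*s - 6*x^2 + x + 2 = 8*s^2 + s*(13*x + 10) - 6*x^2 + x + 2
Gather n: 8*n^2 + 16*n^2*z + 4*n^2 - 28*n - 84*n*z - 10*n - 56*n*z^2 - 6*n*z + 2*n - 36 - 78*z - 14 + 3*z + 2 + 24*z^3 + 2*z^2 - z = n^2*(16*z + 12) + n*(-56*z^2 - 90*z - 36) + 24*z^3 + 2*z^2 - 76*z - 48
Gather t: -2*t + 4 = 4 - 2*t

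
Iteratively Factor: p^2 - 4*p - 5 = (p - 5)*(p + 1)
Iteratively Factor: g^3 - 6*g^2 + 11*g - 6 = (g - 1)*(g^2 - 5*g + 6) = (g - 3)*(g - 1)*(g - 2)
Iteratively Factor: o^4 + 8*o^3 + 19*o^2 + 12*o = (o + 4)*(o^3 + 4*o^2 + 3*o) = (o + 3)*(o + 4)*(o^2 + o) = (o + 1)*(o + 3)*(o + 4)*(o)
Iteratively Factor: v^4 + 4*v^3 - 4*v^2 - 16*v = (v)*(v^3 + 4*v^2 - 4*v - 16) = v*(v + 4)*(v^2 - 4) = v*(v - 2)*(v + 4)*(v + 2)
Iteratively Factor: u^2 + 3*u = (u)*(u + 3)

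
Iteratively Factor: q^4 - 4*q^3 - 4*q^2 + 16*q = (q - 4)*(q^3 - 4*q) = (q - 4)*(q + 2)*(q^2 - 2*q) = q*(q - 4)*(q + 2)*(q - 2)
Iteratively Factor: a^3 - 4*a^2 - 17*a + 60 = (a + 4)*(a^2 - 8*a + 15) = (a - 3)*(a + 4)*(a - 5)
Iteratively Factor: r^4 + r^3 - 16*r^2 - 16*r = (r)*(r^3 + r^2 - 16*r - 16) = r*(r + 4)*(r^2 - 3*r - 4) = r*(r + 1)*(r + 4)*(r - 4)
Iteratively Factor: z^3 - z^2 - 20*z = (z - 5)*(z^2 + 4*z) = z*(z - 5)*(z + 4)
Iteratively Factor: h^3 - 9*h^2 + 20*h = (h - 5)*(h^2 - 4*h) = (h - 5)*(h - 4)*(h)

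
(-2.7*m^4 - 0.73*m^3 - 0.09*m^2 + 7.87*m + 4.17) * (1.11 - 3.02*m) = 8.154*m^5 - 0.7924*m^4 - 0.5385*m^3 - 23.8673*m^2 - 3.8577*m + 4.6287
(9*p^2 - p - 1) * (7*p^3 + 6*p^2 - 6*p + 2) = 63*p^5 + 47*p^4 - 67*p^3 + 18*p^2 + 4*p - 2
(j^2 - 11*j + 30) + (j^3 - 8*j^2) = j^3 - 7*j^2 - 11*j + 30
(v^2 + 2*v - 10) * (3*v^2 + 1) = 3*v^4 + 6*v^3 - 29*v^2 + 2*v - 10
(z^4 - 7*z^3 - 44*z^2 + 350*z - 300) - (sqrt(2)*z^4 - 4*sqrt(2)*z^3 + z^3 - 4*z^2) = -sqrt(2)*z^4 + z^4 - 8*z^3 + 4*sqrt(2)*z^3 - 40*z^2 + 350*z - 300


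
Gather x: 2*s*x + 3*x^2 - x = 3*x^2 + x*(2*s - 1)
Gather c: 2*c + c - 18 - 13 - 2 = 3*c - 33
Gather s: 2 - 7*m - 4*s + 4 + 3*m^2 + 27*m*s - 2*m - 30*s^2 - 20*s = 3*m^2 - 9*m - 30*s^2 + s*(27*m - 24) + 6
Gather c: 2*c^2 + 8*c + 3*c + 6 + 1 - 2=2*c^2 + 11*c + 5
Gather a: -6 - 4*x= -4*x - 6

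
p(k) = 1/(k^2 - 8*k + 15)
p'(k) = (8 - 2*k)/(k^2 - 8*k + 15)^2 = 2*(4 - k)/(k^2 - 8*k + 15)^2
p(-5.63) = 0.01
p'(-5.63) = 0.00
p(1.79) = 0.26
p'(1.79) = 0.29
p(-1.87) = 0.03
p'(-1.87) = 0.01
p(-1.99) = 0.03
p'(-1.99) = 0.01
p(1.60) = 0.21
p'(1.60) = 0.21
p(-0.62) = 0.05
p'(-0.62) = 0.02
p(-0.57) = 0.05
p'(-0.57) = 0.02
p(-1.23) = 0.04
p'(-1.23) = 0.02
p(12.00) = 0.02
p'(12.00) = 0.00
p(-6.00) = 0.01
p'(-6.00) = 0.00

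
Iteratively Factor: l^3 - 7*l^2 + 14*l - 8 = (l - 2)*(l^2 - 5*l + 4) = (l - 2)*(l - 1)*(l - 4)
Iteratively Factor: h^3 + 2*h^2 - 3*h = (h - 1)*(h^2 + 3*h) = (h - 1)*(h + 3)*(h)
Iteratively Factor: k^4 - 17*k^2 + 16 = (k + 4)*(k^3 - 4*k^2 - k + 4) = (k + 1)*(k + 4)*(k^2 - 5*k + 4) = (k - 1)*(k + 1)*(k + 4)*(k - 4)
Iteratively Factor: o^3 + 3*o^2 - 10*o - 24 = (o + 2)*(o^2 + o - 12) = (o - 3)*(o + 2)*(o + 4)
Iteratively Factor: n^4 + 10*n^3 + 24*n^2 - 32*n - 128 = (n + 4)*(n^3 + 6*n^2 - 32) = (n + 4)^2*(n^2 + 2*n - 8) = (n - 2)*(n + 4)^2*(n + 4)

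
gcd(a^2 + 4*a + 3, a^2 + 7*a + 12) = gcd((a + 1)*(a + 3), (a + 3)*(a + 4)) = a + 3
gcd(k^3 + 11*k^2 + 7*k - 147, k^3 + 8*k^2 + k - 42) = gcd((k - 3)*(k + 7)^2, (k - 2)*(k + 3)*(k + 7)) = k + 7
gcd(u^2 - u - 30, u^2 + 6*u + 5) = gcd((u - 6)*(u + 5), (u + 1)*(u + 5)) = u + 5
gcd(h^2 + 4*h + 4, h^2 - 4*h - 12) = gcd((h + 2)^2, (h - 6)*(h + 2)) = h + 2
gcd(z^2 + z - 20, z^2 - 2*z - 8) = z - 4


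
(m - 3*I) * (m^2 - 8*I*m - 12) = m^3 - 11*I*m^2 - 36*m + 36*I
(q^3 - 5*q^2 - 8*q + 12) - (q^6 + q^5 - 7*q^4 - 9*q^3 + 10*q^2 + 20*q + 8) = -q^6 - q^5 + 7*q^4 + 10*q^3 - 15*q^2 - 28*q + 4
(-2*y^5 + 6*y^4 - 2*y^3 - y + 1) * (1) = -2*y^5 + 6*y^4 - 2*y^3 - y + 1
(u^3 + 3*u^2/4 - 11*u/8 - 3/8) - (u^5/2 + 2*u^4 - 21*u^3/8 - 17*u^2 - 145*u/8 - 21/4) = -u^5/2 - 2*u^4 + 29*u^3/8 + 71*u^2/4 + 67*u/4 + 39/8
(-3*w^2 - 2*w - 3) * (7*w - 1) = -21*w^3 - 11*w^2 - 19*w + 3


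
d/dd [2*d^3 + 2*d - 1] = 6*d^2 + 2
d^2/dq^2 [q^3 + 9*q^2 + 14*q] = 6*q + 18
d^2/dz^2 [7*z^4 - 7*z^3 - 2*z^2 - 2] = 84*z^2 - 42*z - 4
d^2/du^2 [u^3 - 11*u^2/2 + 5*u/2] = 6*u - 11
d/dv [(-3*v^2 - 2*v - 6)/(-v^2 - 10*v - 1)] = 2*(14*v^2 - 3*v - 29)/(v^4 + 20*v^3 + 102*v^2 + 20*v + 1)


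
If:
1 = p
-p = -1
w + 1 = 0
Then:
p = 1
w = -1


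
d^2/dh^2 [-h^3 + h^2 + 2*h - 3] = 2 - 6*h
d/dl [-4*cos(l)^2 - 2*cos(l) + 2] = 2*(4*cos(l) + 1)*sin(l)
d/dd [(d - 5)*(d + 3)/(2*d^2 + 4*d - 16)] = (2*d^2 + 7*d + 23)/(d^4 + 4*d^3 - 12*d^2 - 32*d + 64)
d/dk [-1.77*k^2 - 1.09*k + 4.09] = -3.54*k - 1.09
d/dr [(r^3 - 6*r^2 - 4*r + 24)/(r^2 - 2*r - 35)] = (r^4 - 4*r^3 - 89*r^2 + 372*r + 188)/(r^4 - 4*r^3 - 66*r^2 + 140*r + 1225)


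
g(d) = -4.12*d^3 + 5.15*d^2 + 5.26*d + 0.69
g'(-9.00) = -1088.60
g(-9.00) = 3373.98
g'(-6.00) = -501.50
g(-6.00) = 1044.45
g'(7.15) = -552.97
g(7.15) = -1204.39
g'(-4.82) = -331.54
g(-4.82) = 556.34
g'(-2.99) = -136.04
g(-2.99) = 141.14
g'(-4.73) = -319.99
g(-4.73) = 527.02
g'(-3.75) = -207.18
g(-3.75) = 270.65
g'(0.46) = 7.38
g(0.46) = 3.80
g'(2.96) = -72.55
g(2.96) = -45.47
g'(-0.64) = -6.39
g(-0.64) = 0.51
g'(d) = -12.36*d^2 + 10.3*d + 5.26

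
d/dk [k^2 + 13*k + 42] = 2*k + 13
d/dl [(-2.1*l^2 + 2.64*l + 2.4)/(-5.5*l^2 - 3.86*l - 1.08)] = (22.626*l^2 + 30.936*l + 6.4128)/(30.25*l^4 + 42.46*l^3 + 26.7796*l^2 + 8.3376*l + 1.1664)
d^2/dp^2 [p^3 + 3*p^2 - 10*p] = 6*p + 6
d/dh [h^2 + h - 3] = 2*h + 1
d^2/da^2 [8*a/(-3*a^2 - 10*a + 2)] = 16*(-4*a*(3*a + 5)^2 + (9*a + 10)*(3*a^2 + 10*a - 2))/(3*a^2 + 10*a - 2)^3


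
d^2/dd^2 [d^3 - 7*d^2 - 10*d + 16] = 6*d - 14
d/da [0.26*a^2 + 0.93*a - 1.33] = 0.52*a + 0.93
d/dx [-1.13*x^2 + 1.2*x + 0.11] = 1.2 - 2.26*x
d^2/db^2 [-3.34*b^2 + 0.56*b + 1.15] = -6.68000000000000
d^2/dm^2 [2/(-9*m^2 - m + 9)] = 4*(81*m^2 + 9*m - (18*m + 1)^2 - 81)/(9*m^2 + m - 9)^3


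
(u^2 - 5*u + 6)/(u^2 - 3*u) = (u - 2)/u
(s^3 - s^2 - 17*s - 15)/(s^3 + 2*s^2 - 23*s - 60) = (s + 1)/(s + 4)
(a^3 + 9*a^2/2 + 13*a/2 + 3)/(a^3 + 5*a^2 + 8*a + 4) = (a + 3/2)/(a + 2)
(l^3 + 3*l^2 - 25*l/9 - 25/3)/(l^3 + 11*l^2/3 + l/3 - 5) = (l - 5/3)/(l - 1)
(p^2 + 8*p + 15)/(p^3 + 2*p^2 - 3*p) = (p + 5)/(p*(p - 1))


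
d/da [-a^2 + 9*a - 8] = 9 - 2*a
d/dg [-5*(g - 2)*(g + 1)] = 5 - 10*g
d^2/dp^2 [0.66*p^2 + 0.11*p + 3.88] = 1.32000000000000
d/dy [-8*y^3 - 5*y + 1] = -24*y^2 - 5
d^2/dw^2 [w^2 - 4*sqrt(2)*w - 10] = 2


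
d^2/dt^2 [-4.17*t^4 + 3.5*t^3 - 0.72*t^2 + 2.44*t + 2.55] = -50.04*t^2 + 21.0*t - 1.44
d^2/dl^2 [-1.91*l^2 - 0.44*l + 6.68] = -3.82000000000000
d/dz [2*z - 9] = 2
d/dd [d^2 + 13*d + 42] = 2*d + 13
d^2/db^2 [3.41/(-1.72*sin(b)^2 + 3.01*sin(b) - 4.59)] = (40.352576*sin(b)^4 - 52.962756*sin(b)^3 - 137.318995*sin(b)^2 + 153.037731*sin(b) - 7.94734600000002)/(1.72*sin(b)^2 - 3.01*sin(b) + 4.59)^3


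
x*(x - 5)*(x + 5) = x^3 - 25*x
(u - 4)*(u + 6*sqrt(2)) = u^2 - 4*u + 6*sqrt(2)*u - 24*sqrt(2)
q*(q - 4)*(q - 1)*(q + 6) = q^4 + q^3 - 26*q^2 + 24*q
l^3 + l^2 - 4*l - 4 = (l - 2)*(l + 1)*(l + 2)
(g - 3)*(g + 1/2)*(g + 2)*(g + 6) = g^4 + 11*g^3/2 - 19*g^2/2 - 42*g - 18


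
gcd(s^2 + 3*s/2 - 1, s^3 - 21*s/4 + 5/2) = s - 1/2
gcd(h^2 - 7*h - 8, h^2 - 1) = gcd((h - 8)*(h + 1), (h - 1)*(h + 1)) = h + 1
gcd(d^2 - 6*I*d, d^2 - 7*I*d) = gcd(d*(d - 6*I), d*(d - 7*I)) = d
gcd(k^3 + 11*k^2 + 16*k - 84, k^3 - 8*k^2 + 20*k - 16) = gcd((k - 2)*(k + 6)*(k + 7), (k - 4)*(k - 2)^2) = k - 2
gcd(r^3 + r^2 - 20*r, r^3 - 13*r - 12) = r - 4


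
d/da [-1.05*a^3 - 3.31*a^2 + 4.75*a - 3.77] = -3.15*a^2 - 6.62*a + 4.75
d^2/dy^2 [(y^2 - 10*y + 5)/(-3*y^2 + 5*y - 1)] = 2*(75*y^3 - 126*y^2 + 135*y - 61)/(27*y^6 - 135*y^5 + 252*y^4 - 215*y^3 + 84*y^2 - 15*y + 1)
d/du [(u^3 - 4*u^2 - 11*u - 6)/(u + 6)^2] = (u^3 + 18*u^2 - 37*u - 54)/(u^3 + 18*u^2 + 108*u + 216)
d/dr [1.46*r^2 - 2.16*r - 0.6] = 2.92*r - 2.16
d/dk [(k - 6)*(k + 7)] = 2*k + 1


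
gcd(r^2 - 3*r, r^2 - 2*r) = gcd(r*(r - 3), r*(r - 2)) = r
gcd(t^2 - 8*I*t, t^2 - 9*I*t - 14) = 1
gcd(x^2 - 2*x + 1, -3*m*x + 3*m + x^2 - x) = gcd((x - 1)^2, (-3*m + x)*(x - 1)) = x - 1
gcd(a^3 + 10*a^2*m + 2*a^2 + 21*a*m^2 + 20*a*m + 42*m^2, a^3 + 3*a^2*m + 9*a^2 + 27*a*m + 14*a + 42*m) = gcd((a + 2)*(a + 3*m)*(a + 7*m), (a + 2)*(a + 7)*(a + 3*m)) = a^2 + 3*a*m + 2*a + 6*m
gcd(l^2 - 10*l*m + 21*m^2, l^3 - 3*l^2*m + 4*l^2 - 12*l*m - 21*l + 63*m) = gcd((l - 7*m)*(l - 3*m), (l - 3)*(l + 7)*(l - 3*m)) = l - 3*m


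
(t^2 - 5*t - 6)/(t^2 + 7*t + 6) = (t - 6)/(t + 6)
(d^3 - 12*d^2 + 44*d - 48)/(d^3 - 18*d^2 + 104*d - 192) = (d - 2)/(d - 8)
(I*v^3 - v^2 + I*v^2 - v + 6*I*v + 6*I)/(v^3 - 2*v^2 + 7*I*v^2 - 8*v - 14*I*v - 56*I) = (I*v^3 + v^2*(-1 + I) + v*(-1 + 6*I) + 6*I)/(v^3 + v^2*(-2 + 7*I) + v*(-8 - 14*I) - 56*I)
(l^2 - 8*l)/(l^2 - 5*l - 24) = l/(l + 3)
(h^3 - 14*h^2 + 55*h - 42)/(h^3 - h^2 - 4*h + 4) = (h^2 - 13*h + 42)/(h^2 - 4)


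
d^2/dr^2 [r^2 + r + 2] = 2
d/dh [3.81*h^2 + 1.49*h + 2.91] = 7.62*h + 1.49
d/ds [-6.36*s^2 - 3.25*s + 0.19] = -12.72*s - 3.25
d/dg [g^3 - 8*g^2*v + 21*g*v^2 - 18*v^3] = 3*g^2 - 16*g*v + 21*v^2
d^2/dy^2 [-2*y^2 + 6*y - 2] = -4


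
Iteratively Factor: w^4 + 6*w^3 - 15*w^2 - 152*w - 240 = (w + 3)*(w^3 + 3*w^2 - 24*w - 80) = (w - 5)*(w + 3)*(w^2 + 8*w + 16) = (w - 5)*(w + 3)*(w + 4)*(w + 4)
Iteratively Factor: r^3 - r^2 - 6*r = (r + 2)*(r^2 - 3*r) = r*(r + 2)*(r - 3)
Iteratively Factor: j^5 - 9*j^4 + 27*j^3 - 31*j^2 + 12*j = (j - 1)*(j^4 - 8*j^3 + 19*j^2 - 12*j) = j*(j - 1)*(j^3 - 8*j^2 + 19*j - 12) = j*(j - 4)*(j - 1)*(j^2 - 4*j + 3) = j*(j - 4)*(j - 1)^2*(j - 3)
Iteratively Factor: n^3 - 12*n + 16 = (n - 2)*(n^2 + 2*n - 8) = (n - 2)^2*(n + 4)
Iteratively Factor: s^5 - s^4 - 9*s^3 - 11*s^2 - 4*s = (s - 4)*(s^4 + 3*s^3 + 3*s^2 + s) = (s - 4)*(s + 1)*(s^3 + 2*s^2 + s) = s*(s - 4)*(s + 1)*(s^2 + 2*s + 1) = s*(s - 4)*(s + 1)^2*(s + 1)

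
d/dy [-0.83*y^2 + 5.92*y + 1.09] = 5.92 - 1.66*y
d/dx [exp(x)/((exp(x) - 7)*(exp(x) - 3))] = (21 - exp(2*x))*exp(x)/(exp(4*x) - 20*exp(3*x) + 142*exp(2*x) - 420*exp(x) + 441)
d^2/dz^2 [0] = 0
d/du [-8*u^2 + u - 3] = 1 - 16*u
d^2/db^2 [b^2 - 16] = 2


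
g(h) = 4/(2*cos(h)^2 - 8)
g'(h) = 16*sin(h)*cos(h)/(2*cos(h)^2 - 8)^2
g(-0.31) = -0.65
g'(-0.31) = -0.12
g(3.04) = -0.66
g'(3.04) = -0.04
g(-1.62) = -0.50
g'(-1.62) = 0.01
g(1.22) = -0.52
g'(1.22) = 0.09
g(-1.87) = -0.51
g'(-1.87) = 0.07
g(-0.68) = -0.59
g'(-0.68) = -0.17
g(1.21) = -0.52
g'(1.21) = 0.09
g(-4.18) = -0.53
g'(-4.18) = -0.12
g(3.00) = -0.66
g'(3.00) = -0.06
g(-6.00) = -0.65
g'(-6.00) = 0.11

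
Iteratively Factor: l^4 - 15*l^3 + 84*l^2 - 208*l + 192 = (l - 4)*(l^3 - 11*l^2 + 40*l - 48) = (l - 4)*(l - 3)*(l^2 - 8*l + 16) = (l - 4)^2*(l - 3)*(l - 4)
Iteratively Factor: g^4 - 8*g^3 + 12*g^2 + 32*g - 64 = (g + 2)*(g^3 - 10*g^2 + 32*g - 32) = (g - 4)*(g + 2)*(g^2 - 6*g + 8) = (g - 4)*(g - 2)*(g + 2)*(g - 4)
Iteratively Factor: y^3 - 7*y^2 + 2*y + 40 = (y - 5)*(y^2 - 2*y - 8) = (y - 5)*(y + 2)*(y - 4)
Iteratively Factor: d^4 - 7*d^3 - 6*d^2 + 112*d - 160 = (d - 4)*(d^3 - 3*d^2 - 18*d + 40) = (d - 4)*(d - 2)*(d^2 - d - 20) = (d - 5)*(d - 4)*(d - 2)*(d + 4)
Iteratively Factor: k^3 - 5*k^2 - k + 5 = (k - 5)*(k^2 - 1) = (k - 5)*(k - 1)*(k + 1)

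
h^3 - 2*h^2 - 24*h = h*(h - 6)*(h + 4)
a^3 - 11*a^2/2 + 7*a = a*(a - 7/2)*(a - 2)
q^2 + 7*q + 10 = (q + 2)*(q + 5)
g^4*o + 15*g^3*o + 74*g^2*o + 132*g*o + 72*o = (g + 2)*(g + 6)^2*(g*o + o)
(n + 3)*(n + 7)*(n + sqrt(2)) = n^3 + sqrt(2)*n^2 + 10*n^2 + 10*sqrt(2)*n + 21*n + 21*sqrt(2)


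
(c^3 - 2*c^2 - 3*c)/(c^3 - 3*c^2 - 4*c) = (c - 3)/(c - 4)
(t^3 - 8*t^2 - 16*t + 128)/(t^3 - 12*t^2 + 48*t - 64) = (t^2 - 4*t - 32)/(t^2 - 8*t + 16)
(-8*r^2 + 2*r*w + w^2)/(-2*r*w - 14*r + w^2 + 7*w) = (4*r + w)/(w + 7)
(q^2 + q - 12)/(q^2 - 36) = (q^2 + q - 12)/(q^2 - 36)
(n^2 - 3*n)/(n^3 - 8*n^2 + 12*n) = (n - 3)/(n^2 - 8*n + 12)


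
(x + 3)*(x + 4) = x^2 + 7*x + 12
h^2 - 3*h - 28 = (h - 7)*(h + 4)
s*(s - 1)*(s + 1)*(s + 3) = s^4 + 3*s^3 - s^2 - 3*s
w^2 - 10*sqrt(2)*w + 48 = (w - 6*sqrt(2))*(w - 4*sqrt(2))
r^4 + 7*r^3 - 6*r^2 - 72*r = r*(r - 3)*(r + 4)*(r + 6)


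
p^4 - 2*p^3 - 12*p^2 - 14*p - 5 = (p - 5)*(p + 1)^3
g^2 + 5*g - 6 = (g - 1)*(g + 6)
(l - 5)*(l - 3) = l^2 - 8*l + 15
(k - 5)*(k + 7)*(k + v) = k^3 + k^2*v + 2*k^2 + 2*k*v - 35*k - 35*v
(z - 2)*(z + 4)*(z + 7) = z^3 + 9*z^2 + 6*z - 56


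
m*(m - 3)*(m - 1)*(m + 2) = m^4 - 2*m^3 - 5*m^2 + 6*m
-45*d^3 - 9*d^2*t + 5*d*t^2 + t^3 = (-3*d + t)*(3*d + t)*(5*d + t)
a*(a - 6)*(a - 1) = a^3 - 7*a^2 + 6*a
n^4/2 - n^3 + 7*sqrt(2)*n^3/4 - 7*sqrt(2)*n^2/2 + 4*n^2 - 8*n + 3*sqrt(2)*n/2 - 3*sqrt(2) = (n/2 + sqrt(2)/2)*(n - 2)*(n + sqrt(2))*(n + 3*sqrt(2)/2)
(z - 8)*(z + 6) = z^2 - 2*z - 48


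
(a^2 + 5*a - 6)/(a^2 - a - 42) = (a - 1)/(a - 7)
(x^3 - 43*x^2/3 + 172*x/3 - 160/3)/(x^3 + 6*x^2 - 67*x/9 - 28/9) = 3*(x^2 - 13*x + 40)/(3*x^2 + 22*x + 7)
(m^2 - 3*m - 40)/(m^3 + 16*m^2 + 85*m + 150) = (m - 8)/(m^2 + 11*m + 30)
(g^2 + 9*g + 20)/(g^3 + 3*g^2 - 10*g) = (g + 4)/(g*(g - 2))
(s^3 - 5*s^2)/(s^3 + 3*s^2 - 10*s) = s*(s - 5)/(s^2 + 3*s - 10)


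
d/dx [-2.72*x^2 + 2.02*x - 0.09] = 2.02 - 5.44*x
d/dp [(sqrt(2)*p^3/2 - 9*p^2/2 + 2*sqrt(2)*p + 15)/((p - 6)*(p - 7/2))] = (2*sqrt(2)*p^4 - 38*sqrt(2)*p^3 + 118*sqrt(2)*p^2 + 171*p^2 - 876*p + 168*sqrt(2) + 570)/(4*p^4 - 76*p^3 + 529*p^2 - 1596*p + 1764)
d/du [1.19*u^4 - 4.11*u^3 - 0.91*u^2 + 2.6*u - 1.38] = 4.76*u^3 - 12.33*u^2 - 1.82*u + 2.6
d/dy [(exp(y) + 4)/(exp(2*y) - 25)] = (-2*(exp(y) + 4)*exp(y) + exp(2*y) - 25)*exp(y)/(exp(2*y) - 25)^2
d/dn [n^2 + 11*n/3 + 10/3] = 2*n + 11/3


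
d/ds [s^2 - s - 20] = 2*s - 1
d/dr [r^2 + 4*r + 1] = 2*r + 4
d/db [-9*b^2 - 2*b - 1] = -18*b - 2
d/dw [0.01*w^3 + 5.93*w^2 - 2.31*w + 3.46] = 0.03*w^2 + 11.86*w - 2.31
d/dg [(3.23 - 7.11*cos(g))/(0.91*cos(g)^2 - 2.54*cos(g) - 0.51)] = (-6.4701*cos(g)^2 + 5.8786*cos(g) - 11.8303)*sin(g)/(0.8281*cos(g)^4 - 4.6228*cos(g)^3 + 5.5234*cos(g)^2 + 2.5908*cos(g) + 0.2601)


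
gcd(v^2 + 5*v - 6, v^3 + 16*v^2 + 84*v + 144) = v + 6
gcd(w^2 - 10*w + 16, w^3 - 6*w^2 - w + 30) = 1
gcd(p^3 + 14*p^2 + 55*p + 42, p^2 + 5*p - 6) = p + 6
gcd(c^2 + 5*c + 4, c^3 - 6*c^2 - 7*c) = c + 1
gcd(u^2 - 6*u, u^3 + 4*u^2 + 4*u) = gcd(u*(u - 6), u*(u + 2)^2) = u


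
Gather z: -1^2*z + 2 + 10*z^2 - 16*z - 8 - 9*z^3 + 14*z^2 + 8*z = -9*z^3 + 24*z^2 - 9*z - 6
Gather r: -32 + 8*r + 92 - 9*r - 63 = -r - 3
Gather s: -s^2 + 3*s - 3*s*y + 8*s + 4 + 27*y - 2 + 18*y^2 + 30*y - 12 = -s^2 + s*(11 - 3*y) + 18*y^2 + 57*y - 10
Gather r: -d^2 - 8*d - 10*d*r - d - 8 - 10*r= -d^2 - 9*d + r*(-10*d - 10) - 8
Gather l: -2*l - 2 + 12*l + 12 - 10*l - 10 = 0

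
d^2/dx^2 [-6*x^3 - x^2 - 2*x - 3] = -36*x - 2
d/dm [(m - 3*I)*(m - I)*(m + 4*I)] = 3*m^2 + 13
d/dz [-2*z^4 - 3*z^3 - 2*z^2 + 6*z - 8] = -8*z^3 - 9*z^2 - 4*z + 6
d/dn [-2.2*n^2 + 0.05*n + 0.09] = 0.05 - 4.4*n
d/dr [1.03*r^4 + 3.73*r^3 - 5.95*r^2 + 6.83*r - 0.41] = 4.12*r^3 + 11.19*r^2 - 11.9*r + 6.83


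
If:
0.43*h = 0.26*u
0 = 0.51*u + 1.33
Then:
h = -1.58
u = -2.61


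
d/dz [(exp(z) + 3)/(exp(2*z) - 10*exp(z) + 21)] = (-2*(exp(z) - 5)*(exp(z) + 3) + exp(2*z) - 10*exp(z) + 21)*exp(z)/(exp(2*z) - 10*exp(z) + 21)^2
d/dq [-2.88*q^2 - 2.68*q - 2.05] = -5.76*q - 2.68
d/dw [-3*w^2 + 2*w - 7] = 2 - 6*w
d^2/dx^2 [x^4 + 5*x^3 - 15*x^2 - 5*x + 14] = 12*x^2 + 30*x - 30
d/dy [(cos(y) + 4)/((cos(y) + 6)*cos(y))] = (sin(y) + 24*sin(y)/cos(y)^2 + 8*tan(y))/(cos(y) + 6)^2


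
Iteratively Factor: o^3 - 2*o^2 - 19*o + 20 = (o - 1)*(o^2 - o - 20) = (o - 5)*(o - 1)*(o + 4)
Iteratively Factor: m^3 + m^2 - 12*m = (m - 3)*(m^2 + 4*m) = m*(m - 3)*(m + 4)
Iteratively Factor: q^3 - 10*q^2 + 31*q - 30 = (q - 2)*(q^2 - 8*q + 15) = (q - 5)*(q - 2)*(q - 3)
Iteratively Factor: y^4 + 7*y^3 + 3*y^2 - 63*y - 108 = (y + 3)*(y^3 + 4*y^2 - 9*y - 36) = (y + 3)^2*(y^2 + y - 12) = (y - 3)*(y + 3)^2*(y + 4)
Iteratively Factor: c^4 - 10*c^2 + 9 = (c - 3)*(c^3 + 3*c^2 - c - 3) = (c - 3)*(c + 1)*(c^2 + 2*c - 3) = (c - 3)*(c - 1)*(c + 1)*(c + 3)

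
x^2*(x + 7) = x^3 + 7*x^2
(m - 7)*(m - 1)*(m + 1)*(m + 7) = m^4 - 50*m^2 + 49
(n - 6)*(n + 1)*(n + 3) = n^3 - 2*n^2 - 21*n - 18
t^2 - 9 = (t - 3)*(t + 3)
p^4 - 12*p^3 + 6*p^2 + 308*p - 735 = (p - 7)^2*(p - 3)*(p + 5)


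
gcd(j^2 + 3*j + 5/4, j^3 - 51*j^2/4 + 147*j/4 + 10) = 1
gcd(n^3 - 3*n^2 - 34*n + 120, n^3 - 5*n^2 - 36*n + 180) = n^2 + n - 30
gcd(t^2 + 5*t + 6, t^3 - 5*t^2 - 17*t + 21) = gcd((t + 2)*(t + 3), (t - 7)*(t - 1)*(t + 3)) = t + 3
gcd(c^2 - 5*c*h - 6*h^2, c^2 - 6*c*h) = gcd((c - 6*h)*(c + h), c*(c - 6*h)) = c - 6*h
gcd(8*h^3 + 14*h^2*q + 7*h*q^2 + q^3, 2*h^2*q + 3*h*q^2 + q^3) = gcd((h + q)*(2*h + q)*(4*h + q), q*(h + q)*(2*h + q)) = 2*h^2 + 3*h*q + q^2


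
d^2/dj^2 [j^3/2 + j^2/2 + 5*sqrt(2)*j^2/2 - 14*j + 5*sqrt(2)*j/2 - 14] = 3*j + 1 + 5*sqrt(2)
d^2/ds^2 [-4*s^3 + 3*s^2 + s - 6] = 6 - 24*s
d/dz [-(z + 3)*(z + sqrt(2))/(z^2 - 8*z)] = (-z*(z - 8)*(2*z + sqrt(2) + 3) + 2*(z - 4)*(z + 3)*(z + sqrt(2)))/(z^2*(z - 8)^2)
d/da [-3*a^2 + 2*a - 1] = 2 - 6*a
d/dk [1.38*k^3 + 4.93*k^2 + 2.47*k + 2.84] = 4.14*k^2 + 9.86*k + 2.47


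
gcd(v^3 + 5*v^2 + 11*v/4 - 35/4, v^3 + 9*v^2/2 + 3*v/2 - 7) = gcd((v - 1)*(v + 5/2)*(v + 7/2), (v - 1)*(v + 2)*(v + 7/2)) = v^2 + 5*v/2 - 7/2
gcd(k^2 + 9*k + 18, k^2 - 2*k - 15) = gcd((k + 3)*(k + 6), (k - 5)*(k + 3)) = k + 3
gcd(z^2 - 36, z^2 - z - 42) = z + 6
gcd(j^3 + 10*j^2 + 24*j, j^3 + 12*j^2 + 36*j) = j^2 + 6*j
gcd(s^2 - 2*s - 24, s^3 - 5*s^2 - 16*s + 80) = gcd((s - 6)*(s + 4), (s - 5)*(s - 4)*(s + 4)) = s + 4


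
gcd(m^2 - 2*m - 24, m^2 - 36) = m - 6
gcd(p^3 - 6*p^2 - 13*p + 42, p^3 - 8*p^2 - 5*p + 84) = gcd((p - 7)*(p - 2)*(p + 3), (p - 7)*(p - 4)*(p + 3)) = p^2 - 4*p - 21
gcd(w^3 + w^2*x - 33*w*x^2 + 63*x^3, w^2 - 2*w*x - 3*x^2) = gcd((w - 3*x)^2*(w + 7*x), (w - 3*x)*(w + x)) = -w + 3*x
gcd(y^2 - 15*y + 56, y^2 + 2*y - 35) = 1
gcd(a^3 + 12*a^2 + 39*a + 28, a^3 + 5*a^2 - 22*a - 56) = a + 7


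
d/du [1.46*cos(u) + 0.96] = -1.46*sin(u)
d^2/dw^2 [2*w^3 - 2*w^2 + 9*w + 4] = 12*w - 4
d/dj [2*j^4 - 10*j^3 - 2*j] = 8*j^3 - 30*j^2 - 2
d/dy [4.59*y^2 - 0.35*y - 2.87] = 9.18*y - 0.35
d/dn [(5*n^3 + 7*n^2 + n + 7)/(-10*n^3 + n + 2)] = (70*n^4 + 30*n^3 + 247*n^2 + 28*n - 5)/(100*n^6 - 20*n^4 - 40*n^3 + n^2 + 4*n + 4)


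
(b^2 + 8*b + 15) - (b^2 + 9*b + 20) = -b - 5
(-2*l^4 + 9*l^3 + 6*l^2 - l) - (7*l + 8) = -2*l^4 + 9*l^3 + 6*l^2 - 8*l - 8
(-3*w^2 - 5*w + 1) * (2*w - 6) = -6*w^3 + 8*w^2 + 32*w - 6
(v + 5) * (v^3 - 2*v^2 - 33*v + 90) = v^4 + 3*v^3 - 43*v^2 - 75*v + 450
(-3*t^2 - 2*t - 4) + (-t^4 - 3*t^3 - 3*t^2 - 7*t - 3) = -t^4 - 3*t^3 - 6*t^2 - 9*t - 7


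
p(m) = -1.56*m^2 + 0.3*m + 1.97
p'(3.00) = -9.06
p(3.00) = -11.17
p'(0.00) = 0.30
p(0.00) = 1.97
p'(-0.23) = 1.02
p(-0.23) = 1.82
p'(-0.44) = 1.67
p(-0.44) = 1.54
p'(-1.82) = 5.98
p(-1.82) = -3.74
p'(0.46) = -1.14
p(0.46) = 1.78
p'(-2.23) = 7.26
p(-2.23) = -6.46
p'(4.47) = -13.65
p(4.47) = -27.86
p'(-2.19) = 7.13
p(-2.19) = -6.17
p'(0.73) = -1.98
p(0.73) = 1.36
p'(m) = 0.3 - 3.12*m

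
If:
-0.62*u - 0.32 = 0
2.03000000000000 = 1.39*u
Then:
No Solution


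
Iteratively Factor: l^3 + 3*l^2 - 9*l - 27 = (l + 3)*(l^2 - 9) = (l + 3)^2*(l - 3)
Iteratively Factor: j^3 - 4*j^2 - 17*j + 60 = (j - 3)*(j^2 - j - 20) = (j - 5)*(j - 3)*(j + 4)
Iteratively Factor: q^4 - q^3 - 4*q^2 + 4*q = (q + 2)*(q^3 - 3*q^2 + 2*q) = (q - 1)*(q + 2)*(q^2 - 2*q) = q*(q - 1)*(q + 2)*(q - 2)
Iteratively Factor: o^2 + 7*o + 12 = (o + 3)*(o + 4)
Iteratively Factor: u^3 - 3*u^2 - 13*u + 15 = (u - 5)*(u^2 + 2*u - 3) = (u - 5)*(u - 1)*(u + 3)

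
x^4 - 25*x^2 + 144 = (x - 4)*(x - 3)*(x + 3)*(x + 4)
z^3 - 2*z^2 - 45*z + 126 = (z - 6)*(z - 3)*(z + 7)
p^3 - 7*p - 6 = (p - 3)*(p + 1)*(p + 2)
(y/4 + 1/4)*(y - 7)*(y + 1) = y^3/4 - 5*y^2/4 - 13*y/4 - 7/4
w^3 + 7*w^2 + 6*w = w*(w + 1)*(w + 6)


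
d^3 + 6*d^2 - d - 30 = (d - 2)*(d + 3)*(d + 5)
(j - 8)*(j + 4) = j^2 - 4*j - 32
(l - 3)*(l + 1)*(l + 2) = l^3 - 7*l - 6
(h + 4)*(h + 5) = h^2 + 9*h + 20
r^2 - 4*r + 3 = (r - 3)*(r - 1)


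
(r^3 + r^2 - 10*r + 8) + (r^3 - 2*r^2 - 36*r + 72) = 2*r^3 - r^2 - 46*r + 80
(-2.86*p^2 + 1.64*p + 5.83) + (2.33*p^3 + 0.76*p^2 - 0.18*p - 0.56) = 2.33*p^3 - 2.1*p^2 + 1.46*p + 5.27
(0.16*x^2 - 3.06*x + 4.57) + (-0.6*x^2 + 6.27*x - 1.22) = -0.44*x^2 + 3.21*x + 3.35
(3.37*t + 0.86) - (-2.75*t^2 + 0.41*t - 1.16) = 2.75*t^2 + 2.96*t + 2.02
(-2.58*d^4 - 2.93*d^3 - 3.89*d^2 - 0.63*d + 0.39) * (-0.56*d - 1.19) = 1.4448*d^5 + 4.711*d^4 + 5.6651*d^3 + 4.9819*d^2 + 0.5313*d - 0.4641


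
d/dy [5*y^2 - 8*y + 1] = 10*y - 8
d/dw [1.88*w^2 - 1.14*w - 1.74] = 3.76*w - 1.14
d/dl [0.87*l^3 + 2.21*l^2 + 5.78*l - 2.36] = 2.61*l^2 + 4.42*l + 5.78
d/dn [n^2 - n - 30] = 2*n - 1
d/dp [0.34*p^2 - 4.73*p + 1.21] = 0.68*p - 4.73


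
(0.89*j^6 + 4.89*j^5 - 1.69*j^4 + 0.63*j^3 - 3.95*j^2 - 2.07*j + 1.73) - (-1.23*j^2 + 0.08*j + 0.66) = 0.89*j^6 + 4.89*j^5 - 1.69*j^4 + 0.63*j^3 - 2.72*j^2 - 2.15*j + 1.07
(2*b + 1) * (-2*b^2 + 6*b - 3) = -4*b^3 + 10*b^2 - 3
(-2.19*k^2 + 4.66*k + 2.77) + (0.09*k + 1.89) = -2.19*k^2 + 4.75*k + 4.66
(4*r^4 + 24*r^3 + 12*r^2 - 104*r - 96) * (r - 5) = 4*r^5 + 4*r^4 - 108*r^3 - 164*r^2 + 424*r + 480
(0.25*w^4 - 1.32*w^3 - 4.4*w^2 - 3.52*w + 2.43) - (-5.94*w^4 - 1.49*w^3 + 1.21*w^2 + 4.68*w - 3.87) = 6.19*w^4 + 0.17*w^3 - 5.61*w^2 - 8.2*w + 6.3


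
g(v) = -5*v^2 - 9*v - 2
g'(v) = -10*v - 9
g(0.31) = -5.27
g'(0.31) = -12.10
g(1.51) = -26.99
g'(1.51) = -24.10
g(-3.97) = -45.07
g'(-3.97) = 30.70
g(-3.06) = -21.28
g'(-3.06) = 21.60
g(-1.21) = 1.57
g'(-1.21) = 3.10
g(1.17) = -19.37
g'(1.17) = -20.70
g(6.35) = -260.76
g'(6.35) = -72.50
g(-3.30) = -26.75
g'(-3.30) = 24.00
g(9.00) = -488.00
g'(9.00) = -99.00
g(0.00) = -2.00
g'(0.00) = -9.00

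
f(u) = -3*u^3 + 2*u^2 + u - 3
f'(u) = -9*u^2 + 4*u + 1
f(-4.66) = 339.36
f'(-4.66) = -213.08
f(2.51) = -35.33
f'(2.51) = -45.66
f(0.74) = -2.38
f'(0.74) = -0.97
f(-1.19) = 3.70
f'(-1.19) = -16.50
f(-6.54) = 915.18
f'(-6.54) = -410.10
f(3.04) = -65.76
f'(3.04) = -70.01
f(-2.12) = 32.45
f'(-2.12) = -47.93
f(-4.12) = 236.63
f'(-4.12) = -168.25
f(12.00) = -4887.00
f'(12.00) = -1247.00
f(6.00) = -573.00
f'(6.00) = -299.00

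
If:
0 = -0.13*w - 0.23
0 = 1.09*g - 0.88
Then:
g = 0.81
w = -1.77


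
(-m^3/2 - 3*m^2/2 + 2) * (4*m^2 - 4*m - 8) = -2*m^5 - 4*m^4 + 10*m^3 + 20*m^2 - 8*m - 16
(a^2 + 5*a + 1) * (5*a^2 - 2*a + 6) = 5*a^4 + 23*a^3 + a^2 + 28*a + 6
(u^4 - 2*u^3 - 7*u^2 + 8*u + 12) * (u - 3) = u^5 - 5*u^4 - u^3 + 29*u^2 - 12*u - 36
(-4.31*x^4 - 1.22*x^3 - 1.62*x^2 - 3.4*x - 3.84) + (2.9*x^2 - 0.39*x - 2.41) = -4.31*x^4 - 1.22*x^3 + 1.28*x^2 - 3.79*x - 6.25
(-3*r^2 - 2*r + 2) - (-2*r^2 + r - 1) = -r^2 - 3*r + 3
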